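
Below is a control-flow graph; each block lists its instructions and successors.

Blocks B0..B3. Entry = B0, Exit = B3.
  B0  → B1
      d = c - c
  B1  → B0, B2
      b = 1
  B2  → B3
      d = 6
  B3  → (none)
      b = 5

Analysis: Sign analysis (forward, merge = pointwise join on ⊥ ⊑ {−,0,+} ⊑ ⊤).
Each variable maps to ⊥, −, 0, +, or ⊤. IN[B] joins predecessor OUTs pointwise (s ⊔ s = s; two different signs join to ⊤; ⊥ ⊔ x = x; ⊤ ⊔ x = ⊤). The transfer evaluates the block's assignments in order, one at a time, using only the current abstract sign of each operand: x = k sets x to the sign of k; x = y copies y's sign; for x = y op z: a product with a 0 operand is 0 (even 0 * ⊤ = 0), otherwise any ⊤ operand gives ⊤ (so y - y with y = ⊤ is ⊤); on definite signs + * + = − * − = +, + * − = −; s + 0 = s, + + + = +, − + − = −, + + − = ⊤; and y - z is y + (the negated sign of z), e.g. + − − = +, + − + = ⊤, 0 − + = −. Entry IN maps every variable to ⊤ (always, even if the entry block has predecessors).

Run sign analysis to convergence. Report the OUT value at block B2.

Fixpoint table:
  B0: | IN=(all ⊤) | OUT=(all ⊤)
  B1: | IN=(all ⊤) | OUT={b:+; rest ⊤}
  B2: | IN={b:+; rest ⊤} | OUT={b:+, d:+; rest ⊤}
  B3: | IN={b:+, d:+; rest ⊤} | OUT={b:+, d:+; rest ⊤}

Merge at B2: IN[B2] = OUT[B1] = {a: ⊤, b: +, c: ⊤, d: ⊤, e: ⊤, f: ⊤}
Applying B2's transfer function to that IN value gives OUT[B2] (row B2 above).

Answer: {a: ⊤, b: +, c: ⊤, d: +, e: ⊤, f: ⊤}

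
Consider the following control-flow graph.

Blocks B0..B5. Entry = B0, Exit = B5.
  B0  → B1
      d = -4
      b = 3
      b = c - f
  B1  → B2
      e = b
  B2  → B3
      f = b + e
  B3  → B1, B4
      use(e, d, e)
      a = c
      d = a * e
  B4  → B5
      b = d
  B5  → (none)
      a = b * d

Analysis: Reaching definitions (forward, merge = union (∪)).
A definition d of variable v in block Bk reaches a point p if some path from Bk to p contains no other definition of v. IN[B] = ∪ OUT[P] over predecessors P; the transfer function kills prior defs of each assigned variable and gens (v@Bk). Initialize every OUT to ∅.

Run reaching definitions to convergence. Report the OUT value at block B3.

Fixpoint table:
  B0:  IN={}  OUT={b@B0, d@B0}
  B1:  IN={a@B3, b@B0, d@B0, d@B3, e@B1, f@B2}  OUT={a@B3, b@B0, d@B0, d@B3, e@B1, f@B2}
  B2:  IN={a@B3, b@B0, d@B0, d@B3, e@B1, f@B2}  OUT={a@B3, b@B0, d@B0, d@B3, e@B1, f@B2}
  B3:  IN={a@B3, b@B0, d@B0, d@B3, e@B1, f@B2}  OUT={a@B3, b@B0, d@B3, e@B1, f@B2}
  B4:  IN={a@B3, b@B0, d@B3, e@B1, f@B2}  OUT={a@B3, b@B4, d@B3, e@B1, f@B2}
  B5:  IN={a@B3, b@B4, d@B3, e@B1, f@B2}  OUT={a@B5, b@B4, d@B3, e@B1, f@B2}

Merge at B3: IN[B3] = OUT[B2] = {a@B3, b@B0, d@B0, d@B3, e@B1, f@B2}
Applying B3's transfer function to that IN value gives OUT[B3] (row B3 above).

Answer: {a@B3, b@B0, d@B3, e@B1, f@B2}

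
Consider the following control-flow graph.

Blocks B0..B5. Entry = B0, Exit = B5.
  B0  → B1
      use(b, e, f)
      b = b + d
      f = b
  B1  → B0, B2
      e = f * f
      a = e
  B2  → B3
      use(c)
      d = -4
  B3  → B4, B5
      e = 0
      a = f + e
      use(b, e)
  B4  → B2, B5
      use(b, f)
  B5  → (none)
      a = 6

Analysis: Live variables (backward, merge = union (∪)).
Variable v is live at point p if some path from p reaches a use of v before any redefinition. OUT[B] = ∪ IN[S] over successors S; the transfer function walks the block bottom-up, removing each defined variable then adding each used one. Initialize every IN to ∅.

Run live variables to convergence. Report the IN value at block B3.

Answer: {b, c, f}

Working:
Per-block solution:
  B0: | IN={b, c, d, e, f} | OUT={b, c, d, f}
  B1: | IN={b, c, d, f} | OUT={b, c, d, e, f}
  B2: | IN={b, c, f} | OUT={b, c, f}
  B3: | IN={b, c, f} | OUT={b, c, f}
  B4: | IN={b, c, f} | OUT={b, c, f}
  B5: | IN={} | OUT={}

Merge at B3: OUT[B3] = IN[B4] ⊔ IN[B5] = {b, c, f}
Applying B3's transfer function to that OUT value gives IN[B3] (row B3 above).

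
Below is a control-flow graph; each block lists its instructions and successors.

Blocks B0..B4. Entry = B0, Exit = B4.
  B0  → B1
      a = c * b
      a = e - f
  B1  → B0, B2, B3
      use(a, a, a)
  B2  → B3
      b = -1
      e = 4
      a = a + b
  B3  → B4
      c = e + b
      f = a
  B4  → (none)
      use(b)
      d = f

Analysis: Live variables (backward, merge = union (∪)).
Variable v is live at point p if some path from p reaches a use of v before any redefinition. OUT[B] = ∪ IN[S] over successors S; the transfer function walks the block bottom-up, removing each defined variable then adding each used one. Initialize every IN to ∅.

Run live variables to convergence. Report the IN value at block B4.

Per-block solution:
  B0: | IN={b, c, e, f} | OUT={a, b, c, e, f}
  B1: | IN={a, b, c, e, f} | OUT={a, b, c, e, f}
  B2: | IN={a} | OUT={a, b, e}
  B3: | IN={a, b, e} | OUT={b, f}
  B4: | IN={b, f} | OUT={}

B4 is the boundary node: OUT[B4] = {}
Applying B4's transfer function to that OUT value gives IN[B4] (row B4 above).

Answer: {b, f}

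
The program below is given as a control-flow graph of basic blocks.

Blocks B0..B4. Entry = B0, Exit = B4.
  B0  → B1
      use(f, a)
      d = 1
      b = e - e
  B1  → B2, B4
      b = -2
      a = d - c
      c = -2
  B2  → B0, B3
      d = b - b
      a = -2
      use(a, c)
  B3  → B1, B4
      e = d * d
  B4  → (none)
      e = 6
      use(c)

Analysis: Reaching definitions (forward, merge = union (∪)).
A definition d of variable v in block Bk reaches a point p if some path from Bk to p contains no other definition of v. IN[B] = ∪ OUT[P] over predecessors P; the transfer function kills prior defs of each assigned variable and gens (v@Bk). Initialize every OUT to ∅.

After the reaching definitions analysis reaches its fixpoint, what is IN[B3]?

Answer: {a@B2, b@B1, c@B1, d@B2, e@B3}

Derivation:
Per-block solution:
  B0:   IN={a@B2, b@B1, c@B1, d@B2, e@B3}   OUT={a@B2, b@B0, c@B1, d@B0, e@B3}
  B1:   IN={a@B2, b@B0, b@B1, c@B1, d@B0, d@B2, e@B3}   OUT={a@B1, b@B1, c@B1, d@B0, d@B2, e@B3}
  B2:   IN={a@B1, b@B1, c@B1, d@B0, d@B2, e@B3}   OUT={a@B2, b@B1, c@B1, d@B2, e@B3}
  B3:   IN={a@B2, b@B1, c@B1, d@B2, e@B3}   OUT={a@B2, b@B1, c@B1, d@B2, e@B3}
  B4:   IN={a@B1, a@B2, b@B1, c@B1, d@B0, d@B2, e@B3}   OUT={a@B1, a@B2, b@B1, c@B1, d@B0, d@B2, e@B4}

Merge at B3: IN[B3] = OUT[B2] = {a@B2, b@B1, c@B1, d@B2, e@B3}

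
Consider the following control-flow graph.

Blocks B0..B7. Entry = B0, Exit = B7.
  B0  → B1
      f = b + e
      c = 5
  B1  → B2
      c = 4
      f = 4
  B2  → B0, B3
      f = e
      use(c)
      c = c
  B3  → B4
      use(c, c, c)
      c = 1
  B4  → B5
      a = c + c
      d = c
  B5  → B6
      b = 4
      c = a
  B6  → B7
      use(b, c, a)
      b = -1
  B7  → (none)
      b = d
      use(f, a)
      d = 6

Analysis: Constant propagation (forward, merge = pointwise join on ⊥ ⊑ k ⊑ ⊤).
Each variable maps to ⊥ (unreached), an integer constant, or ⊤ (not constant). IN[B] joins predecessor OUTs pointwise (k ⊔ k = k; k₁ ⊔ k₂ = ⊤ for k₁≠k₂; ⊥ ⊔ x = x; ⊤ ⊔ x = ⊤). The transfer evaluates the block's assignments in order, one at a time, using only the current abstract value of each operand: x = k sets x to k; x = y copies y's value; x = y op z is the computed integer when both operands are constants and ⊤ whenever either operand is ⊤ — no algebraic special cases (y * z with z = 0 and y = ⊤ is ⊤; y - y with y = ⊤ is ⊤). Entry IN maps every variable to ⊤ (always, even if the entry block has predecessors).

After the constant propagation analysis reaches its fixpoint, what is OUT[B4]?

Answer: {a: 2, b: ⊤, c: 1, d: 1, e: ⊤, f: ⊤}

Trace:
Per-block solution:
  B0: | IN=(all ⊤) | OUT={c:5; rest ⊤}
  B1: | IN={c:5; rest ⊤} | OUT={c:4, f:4; rest ⊤}
  B2: | IN={c:4, f:4; rest ⊤} | OUT={c:4; rest ⊤}
  B3: | IN={c:4; rest ⊤} | OUT={c:1; rest ⊤}
  B4: | IN={c:1; rest ⊤} | OUT={a:2, c:1, d:1; rest ⊤}
  B5: | IN={a:2, c:1, d:1; rest ⊤} | OUT={a:2, b:4, c:2, d:1; rest ⊤}
  B6: | IN={a:2, b:4, c:2, d:1; rest ⊤} | OUT={a:2, b:-1, c:2, d:1; rest ⊤}
  B7: | IN={a:2, b:-1, c:2, d:1; rest ⊤} | OUT={a:2, b:1, c:2, d:6; rest ⊤}

Merge at B4: IN[B4] = OUT[B3] = {a: ⊤, b: ⊤, c: 1, d: ⊤, e: ⊤, f: ⊤}
Applying B4's transfer function to that IN value gives OUT[B4] (row B4 above).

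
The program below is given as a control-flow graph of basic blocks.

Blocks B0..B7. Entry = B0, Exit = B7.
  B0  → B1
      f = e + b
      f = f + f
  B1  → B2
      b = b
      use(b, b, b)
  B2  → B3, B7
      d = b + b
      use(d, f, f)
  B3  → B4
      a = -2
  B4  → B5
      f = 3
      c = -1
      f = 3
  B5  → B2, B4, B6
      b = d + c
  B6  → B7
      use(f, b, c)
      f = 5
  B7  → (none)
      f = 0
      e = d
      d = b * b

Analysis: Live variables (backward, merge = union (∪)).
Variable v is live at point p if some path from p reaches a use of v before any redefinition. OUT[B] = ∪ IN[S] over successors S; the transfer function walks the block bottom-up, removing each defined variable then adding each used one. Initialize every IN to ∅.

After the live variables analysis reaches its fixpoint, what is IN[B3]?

Answer: {d}

Working:
Fixpoint table:
  B0:   IN={b, e}   OUT={b, f}
  B1:   IN={b, f}   OUT={b, f}
  B2:   IN={b, f}   OUT={b, d}
  B3:   IN={d}   OUT={d}
  B4:   IN={d}   OUT={c, d, f}
  B5:   IN={c, d, f}   OUT={b, c, d, f}
  B6:   IN={b, c, d, f}   OUT={b, d}
  B7:   IN={b, d}   OUT={}

Merge at B3: OUT[B3] = IN[B4] = {d}
Applying B3's transfer function to that OUT value gives IN[B3] (row B3 above).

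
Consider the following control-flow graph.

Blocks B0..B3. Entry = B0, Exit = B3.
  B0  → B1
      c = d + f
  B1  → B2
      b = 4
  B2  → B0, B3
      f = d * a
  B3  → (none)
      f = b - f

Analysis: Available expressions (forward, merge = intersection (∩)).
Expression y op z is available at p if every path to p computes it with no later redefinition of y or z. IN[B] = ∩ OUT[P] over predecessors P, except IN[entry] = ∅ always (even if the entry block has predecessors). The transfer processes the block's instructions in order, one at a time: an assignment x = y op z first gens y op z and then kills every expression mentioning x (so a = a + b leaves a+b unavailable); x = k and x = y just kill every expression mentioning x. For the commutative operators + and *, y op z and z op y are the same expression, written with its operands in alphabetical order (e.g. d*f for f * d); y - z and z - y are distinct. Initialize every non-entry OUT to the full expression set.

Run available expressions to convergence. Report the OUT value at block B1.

Answer: {d+f}

Derivation:
Converged values:
  B0: | IN={} | OUT={d+f}
  B1: | IN={d+f} | OUT={d+f}
  B2: | IN={d+f} | OUT={a*d}
  B3: | IN={a*d} | OUT={a*d}

Merge at B1: IN[B1] = OUT[B0] = {d+f}
Applying B1's transfer function to that IN value gives OUT[B1] (row B1 above).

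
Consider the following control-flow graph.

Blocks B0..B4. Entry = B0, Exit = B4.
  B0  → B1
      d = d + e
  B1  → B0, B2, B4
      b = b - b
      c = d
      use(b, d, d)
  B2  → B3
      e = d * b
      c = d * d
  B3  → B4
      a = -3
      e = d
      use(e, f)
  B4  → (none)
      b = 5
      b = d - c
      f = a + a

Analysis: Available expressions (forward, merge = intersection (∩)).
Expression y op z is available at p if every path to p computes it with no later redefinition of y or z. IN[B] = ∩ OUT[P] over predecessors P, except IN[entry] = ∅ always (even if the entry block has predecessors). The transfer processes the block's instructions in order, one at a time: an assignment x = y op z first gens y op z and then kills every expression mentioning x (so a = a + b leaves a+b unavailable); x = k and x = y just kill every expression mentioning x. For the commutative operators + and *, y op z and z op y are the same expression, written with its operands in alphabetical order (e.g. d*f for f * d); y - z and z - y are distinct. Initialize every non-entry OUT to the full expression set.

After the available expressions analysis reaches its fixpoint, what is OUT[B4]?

Converged values:
  B0:   IN={}   OUT={}
  B1:   IN={}   OUT={}
  B2:   IN={}   OUT={b*d, d*d}
  B3:   IN={b*d, d*d}   OUT={b*d, d*d}
  B4:   IN={}   OUT={a+a, d-c}

Merge at B4: IN[B4] = OUT[B1] ∩ OUT[B3] = {}
Applying B4's transfer function to that IN value gives OUT[B4] (row B4 above).

Answer: {a+a, d-c}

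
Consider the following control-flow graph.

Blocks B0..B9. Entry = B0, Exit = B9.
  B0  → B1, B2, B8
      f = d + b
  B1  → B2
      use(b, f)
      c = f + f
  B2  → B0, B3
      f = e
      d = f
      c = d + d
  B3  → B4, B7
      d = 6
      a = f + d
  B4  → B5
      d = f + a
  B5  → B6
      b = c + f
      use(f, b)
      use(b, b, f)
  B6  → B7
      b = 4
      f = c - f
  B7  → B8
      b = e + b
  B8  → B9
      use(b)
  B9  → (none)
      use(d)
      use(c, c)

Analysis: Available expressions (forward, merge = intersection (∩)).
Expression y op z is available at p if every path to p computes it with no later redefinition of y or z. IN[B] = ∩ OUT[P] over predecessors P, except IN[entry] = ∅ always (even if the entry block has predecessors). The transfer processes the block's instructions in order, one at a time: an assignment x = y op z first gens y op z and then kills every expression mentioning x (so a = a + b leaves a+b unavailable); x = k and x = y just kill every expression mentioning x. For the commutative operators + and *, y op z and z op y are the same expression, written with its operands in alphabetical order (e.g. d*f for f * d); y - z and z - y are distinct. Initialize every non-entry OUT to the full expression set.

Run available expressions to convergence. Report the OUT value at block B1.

Fixpoint table:
  B0:   IN={}   OUT={b+d}
  B1:   IN={b+d}   OUT={b+d, f+f}
  B2:   IN={b+d}   OUT={d+d}
  B3:   IN={d+d}   OUT={d+f}
  B4:   IN={d+f}   OUT={a+f}
  B5:   IN={a+f}   OUT={a+f, c+f}
  B6:   IN={a+f, c+f}   OUT={}
  B7:   IN={}   OUT={}
  B8:   IN={}   OUT={}
  B9:   IN={}   OUT={}

Merge at B1: IN[B1] = OUT[B0] = {b+d}
Applying B1's transfer function to that IN value gives OUT[B1] (row B1 above).

Answer: {b+d, f+f}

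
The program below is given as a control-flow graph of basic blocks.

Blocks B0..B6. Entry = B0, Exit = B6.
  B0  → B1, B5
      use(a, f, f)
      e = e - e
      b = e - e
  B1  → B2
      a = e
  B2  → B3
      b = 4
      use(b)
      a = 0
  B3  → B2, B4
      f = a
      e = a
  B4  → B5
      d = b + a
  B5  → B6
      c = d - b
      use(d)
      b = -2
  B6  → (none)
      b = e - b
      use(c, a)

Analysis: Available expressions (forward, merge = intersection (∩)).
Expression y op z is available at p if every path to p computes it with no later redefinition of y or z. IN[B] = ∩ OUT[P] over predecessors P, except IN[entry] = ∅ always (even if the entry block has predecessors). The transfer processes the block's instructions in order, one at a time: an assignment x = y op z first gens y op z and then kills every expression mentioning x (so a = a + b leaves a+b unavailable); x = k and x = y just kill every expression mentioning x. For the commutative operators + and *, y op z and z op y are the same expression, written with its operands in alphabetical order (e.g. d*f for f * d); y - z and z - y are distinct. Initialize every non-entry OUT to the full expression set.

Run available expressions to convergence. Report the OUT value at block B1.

Fixpoint table:
  B0:   IN={}   OUT={e-e}
  B1:   IN={e-e}   OUT={e-e}
  B2:   IN={}   OUT={}
  B3:   IN={}   OUT={}
  B4:   IN={}   OUT={a+b}
  B5:   IN={}   OUT={}
  B6:   IN={}   OUT={}

Merge at B1: IN[B1] = OUT[B0] = {e-e}
Applying B1's transfer function to that IN value gives OUT[B1] (row B1 above).

Answer: {e-e}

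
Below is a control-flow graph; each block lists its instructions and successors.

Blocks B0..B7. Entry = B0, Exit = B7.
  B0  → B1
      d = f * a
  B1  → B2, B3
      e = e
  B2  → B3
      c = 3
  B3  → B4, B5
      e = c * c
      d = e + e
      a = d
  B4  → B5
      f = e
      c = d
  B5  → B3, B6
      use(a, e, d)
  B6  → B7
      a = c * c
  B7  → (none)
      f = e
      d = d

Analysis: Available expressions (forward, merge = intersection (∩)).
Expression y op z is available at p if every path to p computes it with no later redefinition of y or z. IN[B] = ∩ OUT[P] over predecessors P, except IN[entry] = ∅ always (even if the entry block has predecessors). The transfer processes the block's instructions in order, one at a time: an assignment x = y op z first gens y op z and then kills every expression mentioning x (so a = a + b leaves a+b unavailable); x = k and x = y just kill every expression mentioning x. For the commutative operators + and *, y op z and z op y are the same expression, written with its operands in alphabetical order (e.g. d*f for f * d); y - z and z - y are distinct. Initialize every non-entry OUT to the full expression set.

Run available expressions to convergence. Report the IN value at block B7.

Answer: {c*c, e+e}

Working:
Converged values:
  B0:   IN={}   OUT={a*f}
  B1:   IN={a*f}   OUT={a*f}
  B2:   IN={a*f}   OUT={a*f}
  B3:   IN={}   OUT={c*c, e+e}
  B4:   IN={c*c, e+e}   OUT={e+e}
  B5:   IN={e+e}   OUT={e+e}
  B6:   IN={e+e}   OUT={c*c, e+e}
  B7:   IN={c*c, e+e}   OUT={c*c, e+e}

Merge at B7: IN[B7] = OUT[B6] = {c*c, e+e}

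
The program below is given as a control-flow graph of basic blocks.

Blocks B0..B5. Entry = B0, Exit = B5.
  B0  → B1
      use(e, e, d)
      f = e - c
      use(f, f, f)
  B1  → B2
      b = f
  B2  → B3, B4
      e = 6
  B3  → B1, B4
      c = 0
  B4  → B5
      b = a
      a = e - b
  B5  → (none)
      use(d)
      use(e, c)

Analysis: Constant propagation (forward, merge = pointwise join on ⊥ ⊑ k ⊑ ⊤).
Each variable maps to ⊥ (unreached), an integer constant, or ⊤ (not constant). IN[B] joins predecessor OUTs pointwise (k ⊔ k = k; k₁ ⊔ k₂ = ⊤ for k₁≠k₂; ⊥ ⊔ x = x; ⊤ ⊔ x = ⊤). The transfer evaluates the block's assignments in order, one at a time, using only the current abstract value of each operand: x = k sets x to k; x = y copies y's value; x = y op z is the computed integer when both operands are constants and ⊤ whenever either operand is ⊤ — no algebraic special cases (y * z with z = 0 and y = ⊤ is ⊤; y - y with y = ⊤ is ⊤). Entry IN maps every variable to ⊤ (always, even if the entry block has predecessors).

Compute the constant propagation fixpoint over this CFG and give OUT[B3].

Fixpoint table:
  B0: | IN=(all ⊤) | OUT=(all ⊤)
  B1: | IN=(all ⊤) | OUT=(all ⊤)
  B2: | IN=(all ⊤) | OUT={e:6; rest ⊤}
  B3: | IN={e:6; rest ⊤} | OUT={c:0, e:6; rest ⊤}
  B4: | IN={e:6; rest ⊤} | OUT={e:6; rest ⊤}
  B5: | IN={e:6; rest ⊤} | OUT={e:6; rest ⊤}

Merge at B3: IN[B3] = OUT[B2] = {a: ⊤, b: ⊤, c: ⊤, d: ⊤, e: 6, f: ⊤}
Applying B3's transfer function to that IN value gives OUT[B3] (row B3 above).

Answer: {a: ⊤, b: ⊤, c: 0, d: ⊤, e: 6, f: ⊤}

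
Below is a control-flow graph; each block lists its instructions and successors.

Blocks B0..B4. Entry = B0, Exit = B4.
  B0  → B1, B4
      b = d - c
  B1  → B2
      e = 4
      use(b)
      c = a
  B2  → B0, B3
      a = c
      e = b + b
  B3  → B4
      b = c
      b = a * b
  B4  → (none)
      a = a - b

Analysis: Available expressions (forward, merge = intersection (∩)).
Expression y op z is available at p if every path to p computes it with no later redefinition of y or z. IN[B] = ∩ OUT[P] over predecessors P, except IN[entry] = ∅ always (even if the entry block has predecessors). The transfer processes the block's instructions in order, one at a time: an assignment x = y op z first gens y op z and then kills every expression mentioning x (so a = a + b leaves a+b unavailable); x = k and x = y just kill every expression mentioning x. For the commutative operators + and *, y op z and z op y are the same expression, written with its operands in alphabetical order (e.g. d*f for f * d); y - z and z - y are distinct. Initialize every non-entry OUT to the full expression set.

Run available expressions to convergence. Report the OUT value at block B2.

Answer: {b+b}

Derivation:
Fixpoint table:
  B0:   IN={}   OUT={d-c}
  B1:   IN={d-c}   OUT={}
  B2:   IN={}   OUT={b+b}
  B3:   IN={b+b}   OUT={}
  B4:   IN={}   OUT={}

Merge at B2: IN[B2] = OUT[B1] = {}
Applying B2's transfer function to that IN value gives OUT[B2] (row B2 above).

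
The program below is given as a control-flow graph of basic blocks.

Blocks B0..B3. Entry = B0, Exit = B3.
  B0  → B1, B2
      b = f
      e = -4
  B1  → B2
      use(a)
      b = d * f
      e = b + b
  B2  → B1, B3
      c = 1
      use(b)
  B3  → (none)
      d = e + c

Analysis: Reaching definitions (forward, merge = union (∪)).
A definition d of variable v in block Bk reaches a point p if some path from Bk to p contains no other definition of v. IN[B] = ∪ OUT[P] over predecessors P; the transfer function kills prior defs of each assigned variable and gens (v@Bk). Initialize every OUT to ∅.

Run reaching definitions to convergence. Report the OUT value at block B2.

Answer: {b@B0, b@B1, c@B2, e@B0, e@B1}

Working:
Per-block solution:
  B0:   IN={}   OUT={b@B0, e@B0}
  B1:   IN={b@B0, b@B1, c@B2, e@B0, e@B1}   OUT={b@B1, c@B2, e@B1}
  B2:   IN={b@B0, b@B1, c@B2, e@B0, e@B1}   OUT={b@B0, b@B1, c@B2, e@B0, e@B1}
  B3:   IN={b@B0, b@B1, c@B2, e@B0, e@B1}   OUT={b@B0, b@B1, c@B2, d@B3, e@B0, e@B1}

Merge at B2: IN[B2] = OUT[B0] ⊔ OUT[B1] = {b@B0, b@B1, c@B2, e@B0, e@B1}
Applying B2's transfer function to that IN value gives OUT[B2] (row B2 above).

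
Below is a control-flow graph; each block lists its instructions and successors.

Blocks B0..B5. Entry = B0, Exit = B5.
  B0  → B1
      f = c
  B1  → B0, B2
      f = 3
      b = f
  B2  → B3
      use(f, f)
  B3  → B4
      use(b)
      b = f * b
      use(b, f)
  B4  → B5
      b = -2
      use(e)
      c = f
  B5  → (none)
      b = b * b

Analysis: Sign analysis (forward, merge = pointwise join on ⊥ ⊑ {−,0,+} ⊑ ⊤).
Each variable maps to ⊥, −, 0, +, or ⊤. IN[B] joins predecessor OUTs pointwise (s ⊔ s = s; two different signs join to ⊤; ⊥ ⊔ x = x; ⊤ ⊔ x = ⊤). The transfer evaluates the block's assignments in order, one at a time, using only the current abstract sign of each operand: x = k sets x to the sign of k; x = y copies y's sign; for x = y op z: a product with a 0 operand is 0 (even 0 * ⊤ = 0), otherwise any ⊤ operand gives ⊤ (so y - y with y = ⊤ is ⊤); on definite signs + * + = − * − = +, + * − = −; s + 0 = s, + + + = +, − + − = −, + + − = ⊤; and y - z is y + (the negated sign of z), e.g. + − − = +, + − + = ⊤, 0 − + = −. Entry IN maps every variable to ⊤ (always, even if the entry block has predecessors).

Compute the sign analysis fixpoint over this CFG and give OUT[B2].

Converged values:
  B0:   IN=(all ⊤)   OUT=(all ⊤)
  B1:   IN=(all ⊤)   OUT={b:+, f:+; rest ⊤}
  B2:   IN={b:+, f:+; rest ⊤}   OUT={b:+, f:+; rest ⊤}
  B3:   IN={b:+, f:+; rest ⊤}   OUT={b:+, f:+; rest ⊤}
  B4:   IN={b:+, f:+; rest ⊤}   OUT={b:-, c:+, f:+; rest ⊤}
  B5:   IN={b:-, c:+, f:+; rest ⊤}   OUT={b:+, c:+, f:+; rest ⊤}

Merge at B2: IN[B2] = OUT[B1] = {a: ⊤, b: +, c: ⊤, d: ⊤, e: ⊤, f: +}
Applying B2's transfer function to that IN value gives OUT[B2] (row B2 above).

Answer: {a: ⊤, b: +, c: ⊤, d: ⊤, e: ⊤, f: +}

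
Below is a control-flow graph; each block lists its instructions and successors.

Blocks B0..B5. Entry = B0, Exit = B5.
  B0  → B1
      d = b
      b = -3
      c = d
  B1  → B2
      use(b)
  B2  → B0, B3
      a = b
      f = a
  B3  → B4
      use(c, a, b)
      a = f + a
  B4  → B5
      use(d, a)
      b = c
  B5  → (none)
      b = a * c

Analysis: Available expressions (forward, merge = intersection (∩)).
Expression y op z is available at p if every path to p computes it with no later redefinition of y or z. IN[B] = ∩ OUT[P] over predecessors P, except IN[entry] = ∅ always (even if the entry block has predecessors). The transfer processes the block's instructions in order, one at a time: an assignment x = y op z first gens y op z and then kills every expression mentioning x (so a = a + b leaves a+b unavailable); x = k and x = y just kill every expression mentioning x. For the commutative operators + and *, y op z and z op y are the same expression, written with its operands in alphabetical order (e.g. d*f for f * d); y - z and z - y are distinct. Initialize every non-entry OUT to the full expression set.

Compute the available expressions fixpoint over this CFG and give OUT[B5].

Answer: {a*c}

Working:
Converged values:
  B0:  IN={}  OUT={}
  B1:  IN={}  OUT={}
  B2:  IN={}  OUT={}
  B3:  IN={}  OUT={}
  B4:  IN={}  OUT={}
  B5:  IN={}  OUT={a*c}

Merge at B5: IN[B5] = OUT[B4] = {}
Applying B5's transfer function to that IN value gives OUT[B5] (row B5 above).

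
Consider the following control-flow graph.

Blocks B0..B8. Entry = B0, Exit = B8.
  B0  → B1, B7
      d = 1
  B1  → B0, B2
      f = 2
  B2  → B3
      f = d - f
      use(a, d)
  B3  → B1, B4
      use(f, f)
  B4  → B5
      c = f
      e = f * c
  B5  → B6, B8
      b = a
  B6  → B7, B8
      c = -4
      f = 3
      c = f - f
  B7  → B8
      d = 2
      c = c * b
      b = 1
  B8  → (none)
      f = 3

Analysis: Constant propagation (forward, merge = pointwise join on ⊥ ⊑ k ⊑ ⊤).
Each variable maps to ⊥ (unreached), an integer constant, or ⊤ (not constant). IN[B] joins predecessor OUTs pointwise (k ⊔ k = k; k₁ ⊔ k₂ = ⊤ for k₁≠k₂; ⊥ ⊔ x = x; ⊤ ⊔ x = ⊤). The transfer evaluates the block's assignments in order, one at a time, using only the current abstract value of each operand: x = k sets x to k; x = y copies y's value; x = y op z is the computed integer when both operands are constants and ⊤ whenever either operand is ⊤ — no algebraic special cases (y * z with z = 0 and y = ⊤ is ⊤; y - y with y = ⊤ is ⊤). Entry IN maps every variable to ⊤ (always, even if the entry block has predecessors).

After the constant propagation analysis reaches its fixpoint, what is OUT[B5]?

Answer: {a: ⊤, b: ⊤, c: -1, d: 1, e: 1, f: -1}

Trace:
Per-block solution:
  B0:   IN=(all ⊤)   OUT={d:1; rest ⊤}
  B1:   IN={d:1; rest ⊤}   OUT={d:1, f:2; rest ⊤}
  B2:   IN={d:1, f:2; rest ⊤}   OUT={d:1, f:-1; rest ⊤}
  B3:   IN={d:1, f:-1; rest ⊤}   OUT={d:1, f:-1; rest ⊤}
  B4:   IN={d:1, f:-1; rest ⊤}   OUT={c:-1, d:1, e:1, f:-1; rest ⊤}
  B5:   IN={c:-1, d:1, e:1, f:-1; rest ⊤}   OUT={c:-1, d:1, e:1, f:-1; rest ⊤}
  B6:   IN={c:-1, d:1, e:1, f:-1; rest ⊤}   OUT={c:0, d:1, e:1, f:3; rest ⊤}
  B7:   IN={d:1; rest ⊤}   OUT={b:1, d:2; rest ⊤}
  B8:   IN=(all ⊤)   OUT={f:3; rest ⊤}

Merge at B5: IN[B5] = OUT[B4] = {a: ⊤, b: ⊤, c: -1, d: 1, e: 1, f: -1}
Applying B5's transfer function to that IN value gives OUT[B5] (row B5 above).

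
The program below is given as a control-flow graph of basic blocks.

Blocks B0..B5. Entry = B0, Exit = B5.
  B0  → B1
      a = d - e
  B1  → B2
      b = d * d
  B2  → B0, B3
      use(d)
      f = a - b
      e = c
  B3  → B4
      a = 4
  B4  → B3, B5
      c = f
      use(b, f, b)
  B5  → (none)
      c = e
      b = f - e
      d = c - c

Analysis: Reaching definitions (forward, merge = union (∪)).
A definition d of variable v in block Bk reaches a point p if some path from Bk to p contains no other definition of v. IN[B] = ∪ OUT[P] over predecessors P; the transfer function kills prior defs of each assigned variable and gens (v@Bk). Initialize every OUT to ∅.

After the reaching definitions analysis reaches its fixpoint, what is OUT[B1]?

Per-block solution:
  B0:   IN={a@B0, b@B1, e@B2, f@B2}   OUT={a@B0, b@B1, e@B2, f@B2}
  B1:   IN={a@B0, b@B1, e@B2, f@B2}   OUT={a@B0, b@B1, e@B2, f@B2}
  B2:   IN={a@B0, b@B1, e@B2, f@B2}   OUT={a@B0, b@B1, e@B2, f@B2}
  B3:   IN={a@B0, a@B3, b@B1, c@B4, e@B2, f@B2}   OUT={a@B3, b@B1, c@B4, e@B2, f@B2}
  B4:   IN={a@B3, b@B1, c@B4, e@B2, f@B2}   OUT={a@B3, b@B1, c@B4, e@B2, f@B2}
  B5:   IN={a@B3, b@B1, c@B4, e@B2, f@B2}   OUT={a@B3, b@B5, c@B5, d@B5, e@B2, f@B2}

Merge at B1: IN[B1] = OUT[B0] = {a@B0, b@B1, e@B2, f@B2}
Applying B1's transfer function to that IN value gives OUT[B1] (row B1 above).

Answer: {a@B0, b@B1, e@B2, f@B2}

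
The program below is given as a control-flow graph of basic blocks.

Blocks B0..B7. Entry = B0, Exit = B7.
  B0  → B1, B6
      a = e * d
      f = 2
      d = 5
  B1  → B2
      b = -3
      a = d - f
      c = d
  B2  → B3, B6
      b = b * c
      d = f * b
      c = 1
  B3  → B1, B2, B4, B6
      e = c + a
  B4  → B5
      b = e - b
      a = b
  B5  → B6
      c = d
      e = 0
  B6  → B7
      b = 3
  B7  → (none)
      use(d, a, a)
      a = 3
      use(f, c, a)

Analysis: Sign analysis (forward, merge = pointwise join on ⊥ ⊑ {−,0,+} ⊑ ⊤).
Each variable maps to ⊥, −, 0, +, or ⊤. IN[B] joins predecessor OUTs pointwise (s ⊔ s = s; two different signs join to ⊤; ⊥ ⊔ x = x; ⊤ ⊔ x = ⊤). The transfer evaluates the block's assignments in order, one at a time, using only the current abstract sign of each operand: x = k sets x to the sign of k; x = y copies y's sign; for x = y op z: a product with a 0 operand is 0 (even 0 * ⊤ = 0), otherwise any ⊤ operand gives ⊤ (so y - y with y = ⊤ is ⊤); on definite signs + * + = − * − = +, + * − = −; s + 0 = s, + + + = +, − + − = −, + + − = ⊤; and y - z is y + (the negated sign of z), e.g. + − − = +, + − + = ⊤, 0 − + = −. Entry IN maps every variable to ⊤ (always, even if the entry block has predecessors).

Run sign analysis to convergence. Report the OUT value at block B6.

Per-block solution:
  B0:   IN=(all ⊤)   OUT={d:+, f:+; rest ⊤}
  B1:   IN={f:+; rest ⊤}   OUT={b:-, f:+; rest ⊤}
  B2:   IN={f:+; rest ⊤}   OUT={c:+, f:+; rest ⊤}
  B3:   IN={c:+, f:+; rest ⊤}   OUT={c:+, f:+; rest ⊤}
  B4:   IN={c:+, f:+; rest ⊤}   OUT={c:+, f:+; rest ⊤}
  B5:   IN={c:+, f:+; rest ⊤}   OUT={e:0, f:+; rest ⊤}
  B6:   IN={f:+; rest ⊤}   OUT={b:+, f:+; rest ⊤}
  B7:   IN={b:+, f:+; rest ⊤}   OUT={a:+, b:+, f:+; rest ⊤}

Merge at B6: IN[B6] = OUT[B0] ⊔ OUT[B2] ⊔ OUT[B3] ⊔ OUT[B5] = {a: ⊤, b: ⊤, c: ⊤, d: ⊤, e: ⊤, f: +}
Applying B6's transfer function to that IN value gives OUT[B6] (row B6 above).

Answer: {a: ⊤, b: +, c: ⊤, d: ⊤, e: ⊤, f: +}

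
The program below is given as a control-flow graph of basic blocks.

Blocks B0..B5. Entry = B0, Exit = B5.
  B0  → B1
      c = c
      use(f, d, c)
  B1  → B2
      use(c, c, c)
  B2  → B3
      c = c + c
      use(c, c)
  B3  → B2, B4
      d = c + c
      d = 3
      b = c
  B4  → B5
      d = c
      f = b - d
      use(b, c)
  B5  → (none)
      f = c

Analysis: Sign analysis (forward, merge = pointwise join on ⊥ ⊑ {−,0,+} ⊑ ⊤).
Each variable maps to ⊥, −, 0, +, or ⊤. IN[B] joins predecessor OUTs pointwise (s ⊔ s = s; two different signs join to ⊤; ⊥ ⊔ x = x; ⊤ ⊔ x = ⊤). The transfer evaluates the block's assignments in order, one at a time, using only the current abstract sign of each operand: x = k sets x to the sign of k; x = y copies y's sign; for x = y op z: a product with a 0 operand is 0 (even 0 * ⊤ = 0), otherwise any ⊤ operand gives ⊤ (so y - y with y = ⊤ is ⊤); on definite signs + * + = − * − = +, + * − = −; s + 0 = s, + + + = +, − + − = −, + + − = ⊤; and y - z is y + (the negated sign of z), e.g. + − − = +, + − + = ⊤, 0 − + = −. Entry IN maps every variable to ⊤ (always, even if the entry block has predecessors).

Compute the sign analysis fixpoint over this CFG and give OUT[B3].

Answer: {a: ⊤, b: ⊤, c: ⊤, d: +, e: ⊤, f: ⊤}

Trace:
Fixpoint table:
  B0:  IN=(all ⊤)  OUT=(all ⊤)
  B1:  IN=(all ⊤)  OUT=(all ⊤)
  B2:  IN=(all ⊤)  OUT=(all ⊤)
  B3:  IN=(all ⊤)  OUT={d:+; rest ⊤}
  B4:  IN={d:+; rest ⊤}  OUT=(all ⊤)
  B5:  IN=(all ⊤)  OUT=(all ⊤)

Merge at B3: IN[B3] = OUT[B2] = {a: ⊤, b: ⊤, c: ⊤, d: ⊤, e: ⊤, f: ⊤}
Applying B3's transfer function to that IN value gives OUT[B3] (row B3 above).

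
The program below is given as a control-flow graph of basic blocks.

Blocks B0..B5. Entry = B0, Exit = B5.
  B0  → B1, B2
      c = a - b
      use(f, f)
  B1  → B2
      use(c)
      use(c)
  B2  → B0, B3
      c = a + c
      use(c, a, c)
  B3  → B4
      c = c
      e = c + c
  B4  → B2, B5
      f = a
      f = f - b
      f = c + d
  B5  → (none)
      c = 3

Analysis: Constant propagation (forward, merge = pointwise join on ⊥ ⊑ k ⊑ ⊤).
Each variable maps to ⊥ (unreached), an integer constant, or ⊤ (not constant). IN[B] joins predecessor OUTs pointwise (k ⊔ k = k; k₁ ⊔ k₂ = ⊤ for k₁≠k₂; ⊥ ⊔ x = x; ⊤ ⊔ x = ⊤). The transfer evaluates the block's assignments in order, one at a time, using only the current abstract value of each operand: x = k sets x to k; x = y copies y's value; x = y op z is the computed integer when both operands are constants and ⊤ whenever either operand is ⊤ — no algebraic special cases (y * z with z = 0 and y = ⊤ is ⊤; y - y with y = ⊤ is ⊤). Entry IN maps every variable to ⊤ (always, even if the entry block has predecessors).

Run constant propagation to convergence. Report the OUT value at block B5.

Fixpoint table:
  B0: | IN=(all ⊤) | OUT=(all ⊤)
  B1: | IN=(all ⊤) | OUT=(all ⊤)
  B2: | IN=(all ⊤) | OUT=(all ⊤)
  B3: | IN=(all ⊤) | OUT=(all ⊤)
  B4: | IN=(all ⊤) | OUT=(all ⊤)
  B5: | IN=(all ⊤) | OUT={c:3; rest ⊤}

Merge at B5: IN[B5] = OUT[B4] = {a: ⊤, b: ⊤, c: ⊤, d: ⊤, e: ⊤, f: ⊤}
Applying B5's transfer function to that IN value gives OUT[B5] (row B5 above).

Answer: {a: ⊤, b: ⊤, c: 3, d: ⊤, e: ⊤, f: ⊤}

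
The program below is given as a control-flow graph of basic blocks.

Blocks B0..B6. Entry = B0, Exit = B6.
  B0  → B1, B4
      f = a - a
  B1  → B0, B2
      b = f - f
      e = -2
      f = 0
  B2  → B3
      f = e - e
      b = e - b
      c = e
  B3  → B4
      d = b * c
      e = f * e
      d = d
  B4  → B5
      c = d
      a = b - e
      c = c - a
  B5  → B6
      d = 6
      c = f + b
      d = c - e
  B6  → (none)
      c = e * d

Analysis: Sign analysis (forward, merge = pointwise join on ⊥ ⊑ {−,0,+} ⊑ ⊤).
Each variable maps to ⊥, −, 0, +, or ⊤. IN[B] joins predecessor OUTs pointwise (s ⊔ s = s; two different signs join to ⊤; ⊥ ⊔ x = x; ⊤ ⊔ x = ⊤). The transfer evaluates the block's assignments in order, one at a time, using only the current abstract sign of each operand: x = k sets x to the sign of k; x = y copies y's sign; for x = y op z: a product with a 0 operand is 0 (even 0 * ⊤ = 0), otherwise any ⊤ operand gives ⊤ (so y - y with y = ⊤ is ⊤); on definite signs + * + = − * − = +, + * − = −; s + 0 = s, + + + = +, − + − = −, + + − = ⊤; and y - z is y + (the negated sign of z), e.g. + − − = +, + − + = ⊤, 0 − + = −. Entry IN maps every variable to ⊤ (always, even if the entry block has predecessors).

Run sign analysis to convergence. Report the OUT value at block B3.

Per-block solution:
  B0:  IN=(all ⊤)  OUT=(all ⊤)
  B1:  IN=(all ⊤)  OUT={e:-, f:0; rest ⊤}
  B2:  IN={e:-, f:0; rest ⊤}  OUT={c:-, e:-; rest ⊤}
  B3:  IN={c:-, e:-; rest ⊤}  OUT={c:-; rest ⊤}
  B4:  IN=(all ⊤)  OUT=(all ⊤)
  B5:  IN=(all ⊤)  OUT=(all ⊤)
  B6:  IN=(all ⊤)  OUT=(all ⊤)

Merge at B3: IN[B3] = OUT[B2] = {a: ⊤, b: ⊤, c: -, d: ⊤, e: -, f: ⊤}
Applying B3's transfer function to that IN value gives OUT[B3] (row B3 above).

Answer: {a: ⊤, b: ⊤, c: -, d: ⊤, e: ⊤, f: ⊤}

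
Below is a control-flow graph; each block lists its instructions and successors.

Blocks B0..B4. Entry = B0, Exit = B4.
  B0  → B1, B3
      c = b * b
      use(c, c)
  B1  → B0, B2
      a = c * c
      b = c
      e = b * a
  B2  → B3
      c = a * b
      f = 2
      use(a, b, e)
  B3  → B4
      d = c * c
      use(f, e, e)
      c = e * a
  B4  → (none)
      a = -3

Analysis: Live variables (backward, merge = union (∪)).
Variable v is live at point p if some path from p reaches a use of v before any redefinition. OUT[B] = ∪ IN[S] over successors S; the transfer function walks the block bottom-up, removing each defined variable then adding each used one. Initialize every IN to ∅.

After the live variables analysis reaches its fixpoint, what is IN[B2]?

Per-block solution:
  B0:   IN={a, b, e, f}   OUT={a, c, e, f}
  B1:   IN={c, f}   OUT={a, b, e, f}
  B2:   IN={a, b, e}   OUT={a, c, e, f}
  B3:   IN={a, c, e, f}   OUT={}
  B4:   IN={}   OUT={}

Merge at B2: OUT[B2] = IN[B3] = {a, c, e, f}
Applying B2's transfer function to that OUT value gives IN[B2] (row B2 above).

Answer: {a, b, e}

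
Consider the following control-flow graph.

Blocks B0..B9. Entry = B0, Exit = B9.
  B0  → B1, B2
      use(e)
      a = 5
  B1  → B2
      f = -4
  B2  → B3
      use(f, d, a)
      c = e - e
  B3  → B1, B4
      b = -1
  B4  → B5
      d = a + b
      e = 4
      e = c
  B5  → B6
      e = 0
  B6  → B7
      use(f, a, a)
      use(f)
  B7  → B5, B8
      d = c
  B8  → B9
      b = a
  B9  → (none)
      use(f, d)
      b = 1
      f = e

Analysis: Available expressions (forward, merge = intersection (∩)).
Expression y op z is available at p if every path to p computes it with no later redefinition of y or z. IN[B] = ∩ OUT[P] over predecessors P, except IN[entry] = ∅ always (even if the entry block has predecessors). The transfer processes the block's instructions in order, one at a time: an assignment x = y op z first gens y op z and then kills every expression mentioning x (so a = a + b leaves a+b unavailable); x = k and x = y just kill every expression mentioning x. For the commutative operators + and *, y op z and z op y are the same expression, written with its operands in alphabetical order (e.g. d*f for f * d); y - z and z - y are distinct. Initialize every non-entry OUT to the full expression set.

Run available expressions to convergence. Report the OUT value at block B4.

Answer: {a+b}

Working:
Converged values:
  B0: | IN={} | OUT={}
  B1: | IN={} | OUT={}
  B2: | IN={} | OUT={e-e}
  B3: | IN={e-e} | OUT={e-e}
  B4: | IN={e-e} | OUT={a+b}
  B5: | IN={a+b} | OUT={a+b}
  B6: | IN={a+b} | OUT={a+b}
  B7: | IN={a+b} | OUT={a+b}
  B8: | IN={a+b} | OUT={}
  B9: | IN={} | OUT={}

Merge at B4: IN[B4] = OUT[B3] = {e-e}
Applying B4's transfer function to that IN value gives OUT[B4] (row B4 above).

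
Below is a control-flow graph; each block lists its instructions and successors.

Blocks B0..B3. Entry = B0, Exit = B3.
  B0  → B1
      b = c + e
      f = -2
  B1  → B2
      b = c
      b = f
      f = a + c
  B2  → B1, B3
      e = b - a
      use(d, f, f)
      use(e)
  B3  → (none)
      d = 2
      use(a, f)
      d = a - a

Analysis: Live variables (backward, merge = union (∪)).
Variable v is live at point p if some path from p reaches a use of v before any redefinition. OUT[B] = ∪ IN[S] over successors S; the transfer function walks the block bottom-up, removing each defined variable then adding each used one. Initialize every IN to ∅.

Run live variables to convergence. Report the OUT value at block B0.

Per-block solution:
  B0:  IN={a, c, d, e}  OUT={a, c, d, f}
  B1:  IN={a, c, d, f}  OUT={a, b, c, d, f}
  B2:  IN={a, b, c, d, f}  OUT={a, c, d, f}
  B3:  IN={a, f}  OUT={}

Merge at B0: OUT[B0] = IN[B1] = {a, c, d, f}

Answer: {a, c, d, f}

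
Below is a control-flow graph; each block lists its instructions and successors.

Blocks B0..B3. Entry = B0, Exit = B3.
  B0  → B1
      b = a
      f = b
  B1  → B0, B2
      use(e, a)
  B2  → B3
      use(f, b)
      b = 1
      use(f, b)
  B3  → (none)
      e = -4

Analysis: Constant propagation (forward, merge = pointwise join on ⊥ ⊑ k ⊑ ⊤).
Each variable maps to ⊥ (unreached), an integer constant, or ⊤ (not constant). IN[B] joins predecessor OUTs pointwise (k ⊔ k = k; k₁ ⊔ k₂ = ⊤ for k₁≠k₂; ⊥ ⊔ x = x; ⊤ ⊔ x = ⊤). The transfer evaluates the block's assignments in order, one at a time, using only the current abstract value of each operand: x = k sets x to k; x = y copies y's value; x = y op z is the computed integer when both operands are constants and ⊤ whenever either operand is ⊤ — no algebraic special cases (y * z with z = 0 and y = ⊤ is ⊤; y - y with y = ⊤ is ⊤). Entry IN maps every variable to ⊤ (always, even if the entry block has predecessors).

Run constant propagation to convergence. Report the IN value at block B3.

Converged values:
  B0: | IN=(all ⊤) | OUT=(all ⊤)
  B1: | IN=(all ⊤) | OUT=(all ⊤)
  B2: | IN=(all ⊤) | OUT={b:1; rest ⊤}
  B3: | IN={b:1; rest ⊤} | OUT={b:1, e:-4; rest ⊤}

Merge at B3: IN[B3] = OUT[B2] = {a: ⊤, b: 1, c: ⊤, d: ⊤, e: ⊤, f: ⊤}

Answer: {a: ⊤, b: 1, c: ⊤, d: ⊤, e: ⊤, f: ⊤}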